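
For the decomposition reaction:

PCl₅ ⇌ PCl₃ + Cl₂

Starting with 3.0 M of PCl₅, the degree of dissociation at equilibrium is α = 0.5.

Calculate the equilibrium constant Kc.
K_c = 1.5000

x = α·[A]₀ = 0.5 × 3.0 = 1.5 M dissociated.
At eq: [PCl₅] = 3.0 − 1.5 = 1.5 M; [PCl₃] = [Cl₂] = x = 1.5 M.
Kc = [PCl₃][Cl₂]/[PCl₅] = (1.5)²/1.5 = 1.5.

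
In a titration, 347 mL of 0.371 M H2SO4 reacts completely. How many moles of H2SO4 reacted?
Moles = Molarity × Volume (L)
Moles = 0.371 M × 0.347 L = 0.1287 mol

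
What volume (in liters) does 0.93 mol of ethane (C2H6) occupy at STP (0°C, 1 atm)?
At STP, 1 mol of gas occupies 22.4 L
Volume = 0.93 mol × 22.4 L/mol = 20.83 L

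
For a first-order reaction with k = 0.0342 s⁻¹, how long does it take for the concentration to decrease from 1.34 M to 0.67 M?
20.27 s

From ln[A] = ln[A]₀ - k·t: t = ln([A]₀/[A])/k = ln(1.34/0.67)/0.0342 = ln(2.0000)/0.0342 = 0.6931/0.0342 = 20.27 s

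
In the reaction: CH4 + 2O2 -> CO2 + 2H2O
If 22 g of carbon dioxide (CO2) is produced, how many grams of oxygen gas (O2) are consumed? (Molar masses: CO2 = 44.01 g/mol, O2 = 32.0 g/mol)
Moles of CO2 = 22 g ÷ 44.01 g/mol = 0.499886 mol
Mole ratio: 2 mol O2 / 1 mol CO2
Moles of O2 = 0.499886 × (2/1) = 0.999773 mol
Mass of O2 = 0.999773 mol × 32.0 g/mol = 31.99 g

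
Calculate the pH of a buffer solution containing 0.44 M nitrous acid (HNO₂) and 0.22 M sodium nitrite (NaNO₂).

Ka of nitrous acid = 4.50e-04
pH = 3.05

pKa = -log(4.50e-04) = 3.35. pH = pKa + log([A⁻]/[HA]) = 3.35 + log(0.22/0.44)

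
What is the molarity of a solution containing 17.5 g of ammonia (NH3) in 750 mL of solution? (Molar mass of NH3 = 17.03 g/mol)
Moles of NH3 = 17.5 g ÷ 17.03 g/mol = 1.0276 mol
Volume = 750 mL = 0.75 L
Molarity = 1.0276 mol ÷ 0.75 L = 1.37 M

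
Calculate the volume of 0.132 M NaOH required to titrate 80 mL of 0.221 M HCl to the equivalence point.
V_{base} = 133.9 mL

At equivalence: moles acid = moles base.
moles HCl = 0.221 M × 0.08 L = 0.01768 mol
V_NaOH = 0.01768 mol ÷ 0.132 M = 0.1339 L = 133.9 mL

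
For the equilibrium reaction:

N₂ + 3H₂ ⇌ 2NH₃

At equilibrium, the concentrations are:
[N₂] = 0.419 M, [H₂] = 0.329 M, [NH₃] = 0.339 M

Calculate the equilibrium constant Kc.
K_c = 7.7019

Kc = ([NH₃]^2) / ([N₂] × [H₂]^3)
   = ((0.339)^2) / ((0.419)·(0.329)^3)
   = 0.11492 / 0.014921 = 7.7019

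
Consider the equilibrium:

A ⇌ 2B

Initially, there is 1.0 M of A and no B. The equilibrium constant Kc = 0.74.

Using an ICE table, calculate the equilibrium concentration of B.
[B] = 0.695 M

ICE: [A] = 1.0 − x, [B] = 2x.
Kc = (2x)²/(1.0 − x) = 0.74 ⇒ 4x² + 0.74x − 0.74 = 0.
x = (−0.74 + √(0.74² + 4·4·0.74))/(2·4) = (−0.74 + √12.388)/8 = 0.34745.
[B] = 2x = 0.695 M.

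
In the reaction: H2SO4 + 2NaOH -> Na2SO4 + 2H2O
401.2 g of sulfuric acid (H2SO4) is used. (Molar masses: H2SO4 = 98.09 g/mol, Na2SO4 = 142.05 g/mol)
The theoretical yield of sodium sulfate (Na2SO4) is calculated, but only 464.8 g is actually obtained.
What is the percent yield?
Moles of H2SO4 = 401.2 g ÷ 98.09 g/mol = 4.09012 mol
Mole ratio: 1 mol Na2SO4 / 1 mol H2SO4
Moles of Na2SO4 = 4.09012 × (1/1) = 4.09012 mol
Theoretical yield = 4.09012 mol × 142.05 g/mol = 581 g
Actual yield = 464.8 g
Percent yield = (464.8 / 581) × 100% = 80.0%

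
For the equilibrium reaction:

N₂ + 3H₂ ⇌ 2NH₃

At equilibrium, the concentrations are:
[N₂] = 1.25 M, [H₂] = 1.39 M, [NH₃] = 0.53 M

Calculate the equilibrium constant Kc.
K_c = 0.0837

Kc = ([NH₃]^2) / ([N₂] × [H₂]^3)
   = ((0.53)^2) / ((1.25)·(1.39)^3)
   = 0.2809 / 3.357 = 0.0837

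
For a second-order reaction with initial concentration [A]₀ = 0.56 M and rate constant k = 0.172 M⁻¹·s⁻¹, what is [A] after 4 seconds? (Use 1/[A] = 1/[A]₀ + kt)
0.4043 M

1/[A] = 1/[A]₀ + k·t = 1/0.56 + (0.172)·(4) = 1.7857 + 0.6880 = 2.4737
[A] = 1/2.4737 = 0.4043 M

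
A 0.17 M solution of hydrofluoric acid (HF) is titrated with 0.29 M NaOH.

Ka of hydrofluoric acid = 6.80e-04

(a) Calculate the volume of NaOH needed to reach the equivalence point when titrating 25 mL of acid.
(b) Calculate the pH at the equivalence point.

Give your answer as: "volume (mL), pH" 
V = 14.7 mL, pH = 8.10

(a) At equivalence: moles acid = moles base.
moles acid = 0.17 × 0.025 = 0.00425 mol; V_NaOH = 0.00425/0.29 = 0.01466 L = 14.7 mL.
(b) At equivalence, all acid → conjugate base A⁻ at [A⁻] = 0.00425/0.03966 = 0.1072 M.
Kb = Kw/Ka = 1.0e-14/6.80e-04 = 1.471e-11; [OH⁻] = √(Kb·[A⁻]) = 1.255e-06; pOH = 5.90; pH = 14 − pOH = 8.10.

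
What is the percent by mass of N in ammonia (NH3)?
Mass of N in formula = 14.01 × 1 = 14.01 g/mol
Molar mass = 17.03 g/mol
% N = (14.01/17.03) × 100% = 82.27%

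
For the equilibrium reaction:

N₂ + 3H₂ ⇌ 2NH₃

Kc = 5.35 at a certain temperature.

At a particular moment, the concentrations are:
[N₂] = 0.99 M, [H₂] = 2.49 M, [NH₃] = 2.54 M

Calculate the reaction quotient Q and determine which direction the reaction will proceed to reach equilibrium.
Q = 0.422, Q < K, reaction proceeds forward (toward products)

Q = ([NH₃]^2) / ([N₂] × [H₂]^3)
  = ((2.54)^2) / ((0.99)·(2.49)^3) = 6.4516/15.284 = 0.4221
Since Q = 0.4221 < Kc = 5.35, the reaction proceeds forward (toward products) to reach equilibrium.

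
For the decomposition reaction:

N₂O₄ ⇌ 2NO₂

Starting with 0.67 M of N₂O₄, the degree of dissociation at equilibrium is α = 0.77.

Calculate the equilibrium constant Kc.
K_c = 6.9086

x = α·[A]₀ = 0.77 × 0.67 = 0.5159 M dissociated.
At eq: [N₂O₄] = 0.67 − 0.5159 = 0.1541 M; [NO₂] = 2x = 1.032 M.
Kc = [NO₂]²/[N₂O₄] = (1.032)²/0.1541 = 6.909.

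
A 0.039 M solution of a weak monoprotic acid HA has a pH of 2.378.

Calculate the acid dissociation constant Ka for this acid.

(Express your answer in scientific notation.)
K_a = 5.04e-04

[H⁺] = 10^(−pH) = 10^(−2.378) = 4.188e-03 M. For HA ⇌ H⁺ + A⁻, Ka = x²/(C − x) = (4.188e-03)²/(0.039 − 4.188e-03) = 5.04e-04.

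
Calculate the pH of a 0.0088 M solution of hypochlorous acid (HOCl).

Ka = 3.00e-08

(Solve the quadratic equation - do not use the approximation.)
pH = 4.79

x² + Ka×x - Ka×C = 0. Using quadratic formula: [H⁺] = 1.6233e-05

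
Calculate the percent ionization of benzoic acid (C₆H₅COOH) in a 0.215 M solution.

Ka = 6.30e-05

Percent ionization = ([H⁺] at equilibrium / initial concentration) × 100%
Percent ionization = 1.7%

Let x = [H⁺]. Ka = x²/(C - x) ⇒ x² + (6.30e-05)x - (6.30e-05)(0.215) = 0. x = 3.6490e-03. Percent = (3.6490e-03/0.215) × 100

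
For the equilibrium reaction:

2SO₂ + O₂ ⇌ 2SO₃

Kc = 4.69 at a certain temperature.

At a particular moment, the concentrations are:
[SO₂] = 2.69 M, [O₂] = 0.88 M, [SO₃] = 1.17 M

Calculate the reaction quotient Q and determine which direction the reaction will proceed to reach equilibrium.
Q = 0.215, Q < K, reaction proceeds forward (toward products)

Q = ([SO₃]^2) / ([SO₂]^2 × [O₂])
  = ((1.17)^2) / ((2.69)^2·(0.88)) = 1.3689/6.3678 = 0.215
Since Q = 0.215 < Kc = 4.69, the reaction proceeds forward (toward products) to reach equilibrium.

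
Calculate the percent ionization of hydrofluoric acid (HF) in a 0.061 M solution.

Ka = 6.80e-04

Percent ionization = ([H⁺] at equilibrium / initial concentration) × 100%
Percent ionization = 10%

Let x = [H⁺]. Ka = x²/(C - x) ⇒ x² + (6.80e-04)x - (6.80e-04)(0.061) = 0. x = 6.1095e-03. Percent = (6.1095e-03/0.061) × 100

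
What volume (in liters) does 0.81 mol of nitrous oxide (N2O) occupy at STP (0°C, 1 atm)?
At STP, 1 mol of gas occupies 22.4 L
Volume = 0.81 mol × 22.4 L/mol = 18.14 L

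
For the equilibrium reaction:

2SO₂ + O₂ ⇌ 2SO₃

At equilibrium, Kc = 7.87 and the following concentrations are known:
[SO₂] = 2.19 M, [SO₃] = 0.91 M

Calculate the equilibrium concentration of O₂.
[O₂] = 0.0219 M

Kc = ([SO₃]^2) / ([SO₂]^2 × [O₂]) = 7.87
[O₂]^1 = (product terms)/(Kc · other reactant terms) = 0.8281 / (7.87 · 4.7961) = 0.021939
[O₂] = 0.0219 M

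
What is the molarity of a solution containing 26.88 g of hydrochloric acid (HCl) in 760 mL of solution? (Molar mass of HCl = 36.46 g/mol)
Moles of HCl = 26.88 g ÷ 36.46 g/mol = 0.737246 mol
Volume = 760 mL = 0.76 L
Molarity = 0.737246 mol ÷ 0.76 L = 0.9701 M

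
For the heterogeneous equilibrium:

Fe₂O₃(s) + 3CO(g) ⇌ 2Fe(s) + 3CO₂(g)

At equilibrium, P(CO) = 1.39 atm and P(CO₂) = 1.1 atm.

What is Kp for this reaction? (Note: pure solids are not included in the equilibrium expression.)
K_p = 0.496

Solids (Fe₂O₃, Fe) are excluded.
Kp = P(CO₂)³/P(CO)³ = (1.1)³/(1.39)³ = 1.331/2.686 = 0.496.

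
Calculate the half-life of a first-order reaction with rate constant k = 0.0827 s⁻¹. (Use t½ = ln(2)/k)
8.38 s

t½ = ln(2)/k = 0.6931/0.0827 = 8.38 s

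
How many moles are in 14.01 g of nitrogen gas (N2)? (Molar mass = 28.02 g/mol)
Moles = 14.01 g ÷ 28.02 g/mol = 0.5 mol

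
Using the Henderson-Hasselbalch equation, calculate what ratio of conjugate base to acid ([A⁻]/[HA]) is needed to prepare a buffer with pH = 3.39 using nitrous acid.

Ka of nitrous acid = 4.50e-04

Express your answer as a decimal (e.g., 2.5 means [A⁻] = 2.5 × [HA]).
[A⁻]/[HA] = 1.105

pKa = −log(4.50e-04) = 3.3468. pH = pKa + log([A⁻]/[HA]). 3.39 = 3.3468 + log(ratio). log(ratio) = 3.39 − 3.3468 = 0.0432. ratio = 10^(0.0432) = 1.105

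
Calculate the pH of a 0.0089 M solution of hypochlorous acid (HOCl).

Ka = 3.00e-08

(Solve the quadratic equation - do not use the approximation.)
pH = 4.79

x² + Ka×x - Ka×C = 0. Using quadratic formula: [H⁺] = 1.6325e-05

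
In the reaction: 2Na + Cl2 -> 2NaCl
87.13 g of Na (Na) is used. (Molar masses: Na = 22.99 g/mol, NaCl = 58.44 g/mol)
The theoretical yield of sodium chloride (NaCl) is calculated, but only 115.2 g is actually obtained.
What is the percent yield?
Moles of Na = 87.13 g ÷ 22.99 g/mol = 3.78991 mol
Mole ratio: 2 mol NaCl / 2 mol Na
Moles of NaCl = 3.78991 × (2/2) = 3.78991 mol
Theoretical yield = 3.78991 mol × 58.44 g/mol = 221.48 g
Actual yield = 115.2 g
Percent yield = (115.2 / 221.48) × 100% = 52.0%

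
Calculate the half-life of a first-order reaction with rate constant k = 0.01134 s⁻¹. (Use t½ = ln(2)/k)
61.12 s

t½ = ln(2)/k = 0.6931/0.01134 = 61.12 s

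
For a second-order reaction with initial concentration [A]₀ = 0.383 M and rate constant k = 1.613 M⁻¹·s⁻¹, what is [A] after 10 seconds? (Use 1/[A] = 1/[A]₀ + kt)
0.0534 M

1/[A] = 1/[A]₀ + k·t = 1/0.383 + (1.613)·(10) = 2.6110 + 16.1300 = 18.7410
[A] = 1/18.7410 = 0.0534 M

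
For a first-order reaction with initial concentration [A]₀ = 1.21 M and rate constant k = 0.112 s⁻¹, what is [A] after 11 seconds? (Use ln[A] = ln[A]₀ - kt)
0.3530 M

ln[A] = ln[A]₀ - k·t = ln(1.21) - (0.112)·(11) = 0.1906 - 1.2320 = -1.0414
[A] = e^(-1.0414) = 0.3530 M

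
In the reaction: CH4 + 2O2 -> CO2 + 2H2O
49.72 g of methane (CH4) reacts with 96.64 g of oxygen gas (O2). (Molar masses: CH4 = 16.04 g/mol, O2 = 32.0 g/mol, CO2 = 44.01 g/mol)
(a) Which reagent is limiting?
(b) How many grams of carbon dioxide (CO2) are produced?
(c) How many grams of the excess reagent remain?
(a) O2, (b) 66.46 g, (c) 25.5 g

Moles of CH4 = 49.72 g ÷ 16.04 g/mol = 3.09975 mol
Moles of O2 = 96.64 g ÷ 32.0 g/mol = 3.02 mol
Moles ÷ coefficient: CH4: 3.09975/1 = 3.1, O2: 3.02/2 = 1.51
(a) O2 has the smaller value, so O2 is the limiting reagent.
(b) Moles of CO2 = 3.02 mol O2 × (1/2) = 1.51 mol; mass = 1.51 mol × 44.01 g/mol = 66.46 g
(c) CH4 consumed = 3.02 × (1/2) = 1.51 mol; remaining = 3.09975 − 1.51 = 1.58975 mol; mass = 1.58975 mol × 16.04 g/mol = 25.5 g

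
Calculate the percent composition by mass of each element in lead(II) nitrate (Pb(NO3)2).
Pb: 62.56%, N: 8.46%, O: 28.98%

Molar mass of Pb(NO3)2 = 331.22 g/mol
% Pb = (1 × 207.2) / 331.22 × 100% = 207.2 / 331.22 × 100% = 62.56%
% N = (2 × 14.01) / 331.22 × 100% = 28.02 / 331.22 × 100% = 8.46%
% O = (6 × 16.0) / 331.22 × 100% = 96 / 331.22 × 100% = 28.98%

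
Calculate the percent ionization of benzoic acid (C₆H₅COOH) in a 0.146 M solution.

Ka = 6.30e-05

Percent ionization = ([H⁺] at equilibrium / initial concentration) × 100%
Percent ionization = 2.06%

Let x = [H⁺]. Ka = x²/(C - x) ⇒ x² + (6.30e-05)x - (6.30e-05)(0.146) = 0. x = 3.0015e-03. Percent = (3.0015e-03/0.146) × 100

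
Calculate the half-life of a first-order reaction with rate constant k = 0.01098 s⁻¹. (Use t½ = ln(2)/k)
63.13 s

t½ = ln(2)/k = 0.6931/0.01098 = 63.13 s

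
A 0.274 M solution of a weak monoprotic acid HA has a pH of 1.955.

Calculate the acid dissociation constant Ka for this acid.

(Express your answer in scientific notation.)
K_a = 4.68e-04

[H⁺] = 10^(−pH) = 10^(−1.955) = 1.109e-02 M. For HA ⇌ H⁺ + A⁻, Ka = x²/(C − x) = (1.109e-02)²/(0.274 − 1.109e-02) = 4.68e-04.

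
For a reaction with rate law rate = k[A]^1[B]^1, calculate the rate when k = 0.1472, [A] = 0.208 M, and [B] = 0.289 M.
0.008848 M/s

rate = k·[A]^1·[B]^1 = 0.1472·(0.208)^1·(0.289)^1 = 0.1472·0.208·0.289 = 0.008848 M/s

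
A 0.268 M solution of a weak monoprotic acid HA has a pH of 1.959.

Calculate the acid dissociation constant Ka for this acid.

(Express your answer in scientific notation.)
K_a = 4.70e-04

[H⁺] = 10^(−pH) = 10^(−1.959) = 1.099e-02 M. For HA ⇌ H⁺ + A⁻, Ka = x²/(C − x) = (1.099e-02)²/(0.268 − 1.099e-02) = 4.70e-04.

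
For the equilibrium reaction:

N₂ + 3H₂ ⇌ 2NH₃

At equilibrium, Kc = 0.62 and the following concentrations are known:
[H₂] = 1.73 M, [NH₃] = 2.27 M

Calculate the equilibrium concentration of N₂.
[N₂] = 1.6052 M

Kc = ([NH₃]^2) / ([N₂] × [H₂]^3) = 0.62
[N₂]^1 = (product terms)/(Kc · other reactant terms) = 5.1529 / (0.62 · 5.1777) = 1.6052
[N₂] = 1.6052 M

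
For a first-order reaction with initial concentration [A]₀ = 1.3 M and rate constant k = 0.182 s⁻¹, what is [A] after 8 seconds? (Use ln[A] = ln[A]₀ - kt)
0.3031 M

ln[A] = ln[A]₀ - k·t = ln(1.3) - (0.182)·(8) = 0.2624 - 1.4560 = -1.1936
[A] = e^(-1.1936) = 0.3031 M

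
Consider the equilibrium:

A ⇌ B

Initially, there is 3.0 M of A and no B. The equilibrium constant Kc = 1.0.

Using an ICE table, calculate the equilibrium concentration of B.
[B] = 1.500 M

ICE: [A] = 3.0 − x, [B] = x.
Kc = x/(3.0 − x) = 1.0 ⇒ x = 1.0·3.0/(1 + 1.0) = 3/2 = 1.5.
[B] = x = 1.500 M.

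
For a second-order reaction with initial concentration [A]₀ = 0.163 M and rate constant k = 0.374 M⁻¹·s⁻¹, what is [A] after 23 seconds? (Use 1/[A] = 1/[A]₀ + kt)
0.0679 M

1/[A] = 1/[A]₀ + k·t = 1/0.163 + (0.374)·(23) = 6.1350 + 8.6020 = 14.7370
[A] = 1/14.7370 = 0.0679 M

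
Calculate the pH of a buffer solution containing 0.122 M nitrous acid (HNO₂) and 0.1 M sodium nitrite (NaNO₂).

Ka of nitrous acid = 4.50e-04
pH = 3.26

pKa = -log(4.50e-04) = 3.35. pH = pKa + log([A⁻]/[HA]) = 3.35 + log(0.1/0.122)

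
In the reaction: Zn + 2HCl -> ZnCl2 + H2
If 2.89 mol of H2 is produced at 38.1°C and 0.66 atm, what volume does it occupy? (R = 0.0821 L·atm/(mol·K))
T = 38.1°C + 273.15 = 311.25 K
V = nRT/P = (2.89 × 0.0821 × 311.25) / 0.66
V = 111.89 L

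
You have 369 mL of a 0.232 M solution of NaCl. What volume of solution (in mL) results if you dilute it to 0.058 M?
Using M₁V₁ = M₂V₂:
0.232 × 369 = 0.058 × V₂
V₂ = (0.232 × 369) / 0.058 = 1476 mL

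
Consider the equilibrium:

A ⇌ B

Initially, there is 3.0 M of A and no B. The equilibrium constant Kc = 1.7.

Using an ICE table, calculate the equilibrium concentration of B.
[B] = 1.889 M

ICE: [A] = 3.0 − x, [B] = x.
Kc = x/(3.0 − x) = 1.7 ⇒ x = 1.7·3.0/(1 + 1.7) = 5.1/2.7 = 1.889.
[B] = x = 1.889 M.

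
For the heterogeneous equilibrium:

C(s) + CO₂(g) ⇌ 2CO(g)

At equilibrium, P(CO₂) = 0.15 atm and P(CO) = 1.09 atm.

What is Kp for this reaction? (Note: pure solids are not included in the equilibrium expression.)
K_p = 7.921

Solid C is excluded.
Kp = P(CO)²/P(CO₂) = (1.09)²/0.15 = 1.188/0.15 = 7.921.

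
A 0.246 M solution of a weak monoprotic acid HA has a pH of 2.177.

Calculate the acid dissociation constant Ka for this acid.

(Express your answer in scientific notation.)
K_a = 1.85e-04

[H⁺] = 10^(−pH) = 10^(−2.177) = 6.653e-03 M. For HA ⇌ H⁺ + A⁻, Ka = x²/(C − x) = (6.653e-03)²/(0.246 − 6.653e-03) = 1.85e-04.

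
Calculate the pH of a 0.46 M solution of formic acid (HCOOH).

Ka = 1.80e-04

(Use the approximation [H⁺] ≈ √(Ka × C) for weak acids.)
pH = 2.04

[H⁺] = √(Ka × C) = √(1.80e-04 × 0.46) = 9.0995e-03. pH = -log(9.0995e-03)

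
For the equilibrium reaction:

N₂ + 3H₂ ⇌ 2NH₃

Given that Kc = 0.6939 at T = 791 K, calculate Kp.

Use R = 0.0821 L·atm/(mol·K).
K_p = 1.65e-04

Δn = (moles gaseous products) − (moles gaseous reactants) = -2
T = 791 K; RT = 0.0821 × 791 = 64.9411
Kp = Kc·(RT)^Δn = 0.6939 × (64.9411)^-2 = 0.6939 × 0.000237116 = 1.65e-04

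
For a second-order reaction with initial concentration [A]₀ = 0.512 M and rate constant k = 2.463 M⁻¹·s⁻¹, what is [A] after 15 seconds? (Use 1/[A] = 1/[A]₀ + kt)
0.0257 M

1/[A] = 1/[A]₀ + k·t = 1/0.512 + (2.463)·(15) = 1.9531 + 36.9450 = 38.8981
[A] = 1/38.8981 = 0.0257 M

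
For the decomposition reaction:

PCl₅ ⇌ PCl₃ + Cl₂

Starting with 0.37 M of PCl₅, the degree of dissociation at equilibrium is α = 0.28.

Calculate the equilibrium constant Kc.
K_c = 0.0403

x = α·[A]₀ = 0.28 × 0.37 = 0.1036 M dissociated.
At eq: [PCl₅] = 0.37 − 0.1036 = 0.2664 M; [PCl₃] = [Cl₂] = x = 0.1036 M.
Kc = [PCl₃][Cl₂]/[PCl₅] = (0.1036)²/0.2664 = 0.04029.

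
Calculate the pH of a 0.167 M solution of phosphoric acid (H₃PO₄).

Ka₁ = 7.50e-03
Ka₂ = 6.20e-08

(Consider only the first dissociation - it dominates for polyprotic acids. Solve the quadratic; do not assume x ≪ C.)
pH = 1.50

x² + Ka₁·x − Ka₁·C = 0 with Ka₁ = 7.50e-03, C = 0.167.
x = (−Ka₁ + √(Ka₁² + 4·Ka₁·C))/2 = 3.1839e-02 M, so pH = 1.50.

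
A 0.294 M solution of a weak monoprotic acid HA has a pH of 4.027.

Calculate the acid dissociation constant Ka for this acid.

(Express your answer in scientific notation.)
K_a = 3.00e-08

[H⁺] = 10^(−pH) = 10^(−4.027) = 9.397e-05 M. For HA ⇌ H⁺ + A⁻, Ka = x²/(C − x) = (9.397e-05)²/(0.294 − 9.397e-05) = 3.00e-08.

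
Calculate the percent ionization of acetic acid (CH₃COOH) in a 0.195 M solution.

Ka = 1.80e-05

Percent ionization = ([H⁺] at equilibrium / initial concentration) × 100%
Percent ionization = 0.956%

Let x = [H⁺]. Ka = x²/(C - x) ⇒ x² + (1.80e-05)x - (1.80e-05)(0.195) = 0. x = 1.8645e-03. Percent = (1.8645e-03/0.195) × 100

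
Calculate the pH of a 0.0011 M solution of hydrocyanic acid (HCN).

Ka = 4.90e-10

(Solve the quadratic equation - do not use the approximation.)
pH = 6.13

x² + Ka×x - Ka×C = 0. Using quadratic formula: [H⁺] = 7.3392e-07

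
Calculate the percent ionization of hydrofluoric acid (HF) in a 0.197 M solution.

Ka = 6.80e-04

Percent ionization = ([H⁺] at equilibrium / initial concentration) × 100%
Percent ionization = 5.71%

Let x = [H⁺]. Ka = x²/(C - x) ⇒ x² + (6.80e-04)x - (6.80e-04)(0.197) = 0. x = 1.1239e-02. Percent = (1.1239e-02/0.197) × 100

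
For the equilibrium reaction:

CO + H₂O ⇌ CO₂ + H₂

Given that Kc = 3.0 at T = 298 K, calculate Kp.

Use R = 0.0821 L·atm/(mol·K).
K_p = 3.0000

Δn = (moles gaseous products) − (moles gaseous reactants) = 0
T = 298 K; RT = 0.0821 × 298 = 24.4658
Kp = Kc·(RT)^Δn = 3.0 × (24.4658)^0 = 3.0 × 1 = 3.0000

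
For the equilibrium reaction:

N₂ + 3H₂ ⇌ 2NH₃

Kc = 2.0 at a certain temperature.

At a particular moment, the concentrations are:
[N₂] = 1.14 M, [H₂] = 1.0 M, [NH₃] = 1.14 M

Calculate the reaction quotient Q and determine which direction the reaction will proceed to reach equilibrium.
Q = 1.140, Q < K, reaction proceeds forward (toward products)

Q = ([NH₃]^2) / ([N₂] × [H₂]^3)
  = ((1.14)^2) / ((1.14)·(1.0)^3) = 1.2996/1.14 = 1.14
Since Q = 1.14 < Kc = 2.0, the reaction proceeds forward (toward products) to reach equilibrium.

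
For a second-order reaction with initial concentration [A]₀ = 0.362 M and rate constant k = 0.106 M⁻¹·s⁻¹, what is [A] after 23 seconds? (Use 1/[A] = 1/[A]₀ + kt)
0.1923 M

1/[A] = 1/[A]₀ + k·t = 1/0.362 + (0.106)·(23) = 2.7624 + 2.4380 = 5.2004
[A] = 1/5.2004 = 0.1923 M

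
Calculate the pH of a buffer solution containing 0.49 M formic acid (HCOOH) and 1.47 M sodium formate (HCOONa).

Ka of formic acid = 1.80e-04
pH = 4.22

pKa = -log(1.80e-04) = 3.74. pH = pKa + log([A⁻]/[HA]) = 3.74 + log(1.47/0.49)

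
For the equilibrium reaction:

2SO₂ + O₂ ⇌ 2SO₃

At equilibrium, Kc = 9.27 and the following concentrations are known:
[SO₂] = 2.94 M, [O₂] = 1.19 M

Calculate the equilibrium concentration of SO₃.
[SO₃] = 9.7647 M

Kc = ([SO₃]^2) / ([SO₂]^2 × [O₂]) = 9.27
[SO₃]^2 = Kc · (reactant terms)/(other product terms) = 9.27 · 10.286 / 1 = 95.35
[SO₃] = (95.35)^(1/2) = 9.7647 M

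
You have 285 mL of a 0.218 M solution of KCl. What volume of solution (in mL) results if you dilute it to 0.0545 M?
Using M₁V₁ = M₂V₂:
0.218 × 285 = 0.0545 × V₂
V₂ = (0.218 × 285) / 0.0545 = 1140 mL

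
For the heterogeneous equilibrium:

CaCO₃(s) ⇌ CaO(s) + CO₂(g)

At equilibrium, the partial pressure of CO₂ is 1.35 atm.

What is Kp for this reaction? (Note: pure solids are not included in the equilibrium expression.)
K_p = 1.35

Solids (CaCO₃, CaO) have activity 1 and are excluded.
Kp = P(CO₂) = 1.35.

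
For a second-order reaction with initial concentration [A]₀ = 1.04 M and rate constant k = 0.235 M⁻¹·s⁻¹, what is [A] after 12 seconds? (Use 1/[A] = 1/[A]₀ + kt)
0.2644 M

1/[A] = 1/[A]₀ + k·t = 1/1.04 + (0.235)·(12) = 0.9615 + 2.8200 = 3.7815
[A] = 1/3.7815 = 0.2644 M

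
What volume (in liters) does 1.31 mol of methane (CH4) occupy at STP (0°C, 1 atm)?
At STP, 1 mol of gas occupies 22.4 L
Volume = 1.31 mol × 22.4 L/mol = 29.34 L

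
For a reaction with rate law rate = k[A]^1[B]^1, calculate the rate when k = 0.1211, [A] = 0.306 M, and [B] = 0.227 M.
0.008412 M/s

rate = k·[A]^1·[B]^1 = 0.1211·(0.306)^1·(0.227)^1 = 0.1211·0.306·0.227 = 0.008412 M/s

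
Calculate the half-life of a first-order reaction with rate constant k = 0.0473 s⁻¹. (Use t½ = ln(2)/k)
14.65 s

t½ = ln(2)/k = 0.6931/0.0473 = 14.65 s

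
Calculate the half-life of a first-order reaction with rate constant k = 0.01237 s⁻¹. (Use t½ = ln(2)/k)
56.03 s

t½ = ln(2)/k = 0.6931/0.01237 = 56.03 s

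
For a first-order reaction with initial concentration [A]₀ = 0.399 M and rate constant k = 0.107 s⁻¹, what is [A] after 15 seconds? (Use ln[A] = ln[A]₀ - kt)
0.0802 M

ln[A] = ln[A]₀ - k·t = ln(0.399) - (0.107)·(15) = -0.9188 - 1.6050 = -2.5238
[A] = e^(-2.5238) = 0.0802 M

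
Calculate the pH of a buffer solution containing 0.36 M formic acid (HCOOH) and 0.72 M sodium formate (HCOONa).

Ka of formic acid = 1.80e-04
pH = 4.05

pKa = -log(1.80e-04) = 3.74. pH = pKa + log([A⁻]/[HA]) = 3.74 + log(0.72/0.36)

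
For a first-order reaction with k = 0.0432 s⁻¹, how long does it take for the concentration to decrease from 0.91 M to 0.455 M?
16.05 s

From ln[A] = ln[A]₀ - k·t: t = ln([A]₀/[A])/k = ln(0.91/0.455)/0.0432 = ln(2.0000)/0.0432 = 0.6931/0.0432 = 16.05 s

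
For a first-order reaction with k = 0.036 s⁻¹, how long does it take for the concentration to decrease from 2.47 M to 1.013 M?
24.76 s

From ln[A] = ln[A]₀ - k·t: t = ln([A]₀/[A])/k = ln(2.47/1.013)/0.036 = ln(2.4383)/0.036 = 0.8913/0.036 = 24.76 s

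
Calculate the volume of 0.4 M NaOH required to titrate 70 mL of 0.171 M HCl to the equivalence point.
V_{base} = 29.9 mL

At equivalence: moles acid = moles base.
moles HCl = 0.171 M × 0.07 L = 0.01197 mol
V_NaOH = 0.01197 mol ÷ 0.4 M = 0.02993 L = 29.9 mL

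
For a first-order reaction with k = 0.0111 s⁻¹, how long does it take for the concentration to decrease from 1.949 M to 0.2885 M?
172.11 s

From ln[A] = ln[A]₀ - k·t: t = ln([A]₀/[A])/k = ln(1.949/0.2885)/0.0111 = ln(6.7556)/0.0111 = 1.9104/0.0111 = 172.11 s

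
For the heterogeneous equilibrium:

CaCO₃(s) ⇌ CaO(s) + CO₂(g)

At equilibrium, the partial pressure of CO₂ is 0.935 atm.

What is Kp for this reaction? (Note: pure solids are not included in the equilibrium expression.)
K_p = 0.935

Solids (CaCO₃, CaO) have activity 1 and are excluded.
Kp = P(CO₂) = 0.935.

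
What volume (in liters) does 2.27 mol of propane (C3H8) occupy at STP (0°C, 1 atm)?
At STP, 1 mol of gas occupies 22.4 L
Volume = 2.27 mol × 22.4 L/mol = 50.85 L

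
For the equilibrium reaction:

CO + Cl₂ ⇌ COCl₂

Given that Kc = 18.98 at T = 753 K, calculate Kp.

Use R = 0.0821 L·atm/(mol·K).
K_p = 0.3070

Δn = (moles gaseous products) − (moles gaseous reactants) = -1
T = 753 K; RT = 0.0821 × 753 = 61.8213
Kp = Kc·(RT)^Δn = 18.98 × (61.8213)^-1 = 18.98 × 0.0161757 = 0.3070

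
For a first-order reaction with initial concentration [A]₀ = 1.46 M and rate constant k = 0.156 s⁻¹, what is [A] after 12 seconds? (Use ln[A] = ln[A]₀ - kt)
0.2246 M

ln[A] = ln[A]₀ - k·t = ln(1.46) - (0.156)·(12) = 0.3784 - 1.8720 = -1.4936
[A] = e^(-1.4936) = 0.2246 M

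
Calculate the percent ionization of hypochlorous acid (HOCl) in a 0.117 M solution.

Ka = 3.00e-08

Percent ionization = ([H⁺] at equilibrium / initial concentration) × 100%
Percent ionization = 0.0506%

Let x = [H⁺]. Ka = x²/(C - x) ⇒ x² + (3.00e-08)x - (3.00e-08)(0.117) = 0. x = 5.9230e-05. Percent = (5.9230e-05/0.117) × 100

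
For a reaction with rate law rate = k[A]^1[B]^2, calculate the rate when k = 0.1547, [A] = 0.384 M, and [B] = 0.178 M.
0.001882 M/s

rate = k·[A]^1·[B]^2 = 0.1547·(0.384)^1·(0.178)^2 = 0.1547·0.384·0.031684 = 0.001882 M/s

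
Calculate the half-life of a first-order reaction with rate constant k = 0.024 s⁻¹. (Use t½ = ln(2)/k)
28.88 s

t½ = ln(2)/k = 0.6931/0.024 = 28.88 s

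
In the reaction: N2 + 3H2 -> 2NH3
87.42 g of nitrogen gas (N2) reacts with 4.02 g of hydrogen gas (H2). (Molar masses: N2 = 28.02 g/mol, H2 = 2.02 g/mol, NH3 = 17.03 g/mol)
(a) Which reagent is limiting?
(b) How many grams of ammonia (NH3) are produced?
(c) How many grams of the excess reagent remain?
(a) H2, (b) 22.59 g, (c) 68.83 g

Moles of N2 = 87.42 g ÷ 28.02 g/mol = 3.11991 mol
Moles of H2 = 4.02 g ÷ 2.02 g/mol = 1.9901 mol
Moles ÷ coefficient: N2: 3.11991/1 = 3.12, H2: 1.9901/3 = 0.6634
(a) H2 has the smaller value, so H2 is the limiting reagent.
(b) Moles of NH3 = 1.9901 mol H2 × (2/3) = 1.32673 mol; mass = 1.32673 mol × 17.03 g/mol = 22.59 g
(c) N2 consumed = 1.9901 × (1/3) = 0.663366 mol; remaining = 3.11991 − 0.663366 = 2.45655 mol; mass = 2.45655 mol × 28.02 g/mol = 68.83 g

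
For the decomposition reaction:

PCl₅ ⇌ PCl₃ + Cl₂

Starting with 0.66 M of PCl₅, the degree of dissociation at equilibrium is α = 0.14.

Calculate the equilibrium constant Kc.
K_c = 0.0150

x = α·[A]₀ = 0.14 × 0.66 = 0.0924 M dissociated.
At eq: [PCl₅] = 0.66 − 0.0924 = 0.5676 M; [PCl₃] = [Cl₂] = x = 0.0924 M.
Kc = [PCl₃][Cl₂]/[PCl₅] = (0.0924)²/0.5676 = 0.01504.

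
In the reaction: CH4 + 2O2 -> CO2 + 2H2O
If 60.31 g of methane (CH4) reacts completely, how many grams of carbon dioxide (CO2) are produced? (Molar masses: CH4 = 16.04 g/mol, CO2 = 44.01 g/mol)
Moles of CH4 = 60.31 g ÷ 16.04 g/mol = 3.75998 mol
Mole ratio: 1 mol CO2 / 1 mol CH4
Moles of CO2 = 3.75998 × (1/1) = 3.75998 mol
Mass of CO2 = 3.75998 mol × 44.01 g/mol = 165.5 g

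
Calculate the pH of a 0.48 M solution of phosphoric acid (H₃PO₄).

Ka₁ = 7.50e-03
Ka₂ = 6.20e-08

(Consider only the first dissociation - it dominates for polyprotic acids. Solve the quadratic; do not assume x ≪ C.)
pH = 1.25

x² + Ka₁·x − Ka₁·C = 0 with Ka₁ = 7.50e-03, C = 0.48.
x = (−Ka₁ + √(Ka₁² + 4·Ka₁·C))/2 = 5.6367e-02 M, so pH = 1.25.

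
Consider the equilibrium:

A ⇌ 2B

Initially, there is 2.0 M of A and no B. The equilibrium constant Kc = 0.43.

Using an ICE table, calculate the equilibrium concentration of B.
[B] = 0.826 M

ICE: [A] = 2.0 − x, [B] = 2x.
Kc = (2x)²/(2.0 − x) = 0.43 ⇒ 4x² + 0.43x − 0.86 = 0.
x = (−0.43 + √(0.43² + 4·4·0.86))/(2·4) = (−0.43 + √13.945)/8 = 0.41304.
[B] = 2x = 0.826 M.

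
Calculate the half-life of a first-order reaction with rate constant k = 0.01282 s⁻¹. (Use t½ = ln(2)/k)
54.07 s

t½ = ln(2)/k = 0.6931/0.01282 = 54.07 s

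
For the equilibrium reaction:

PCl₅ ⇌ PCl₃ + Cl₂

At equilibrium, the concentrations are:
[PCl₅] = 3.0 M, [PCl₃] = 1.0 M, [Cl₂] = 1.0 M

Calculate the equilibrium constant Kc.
K_c = 0.3333

Kc = ([PCl₃] × [Cl₂]) / ([PCl₅])
   = ((1.0)·(1.0)) / ((3.0))
   = 1 / 3 = 0.3333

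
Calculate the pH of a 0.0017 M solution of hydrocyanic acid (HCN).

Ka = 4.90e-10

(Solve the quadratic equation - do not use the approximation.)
pH = 6.04

x² + Ka×x - Ka×C = 0. Using quadratic formula: [H⁺] = 9.1244e-07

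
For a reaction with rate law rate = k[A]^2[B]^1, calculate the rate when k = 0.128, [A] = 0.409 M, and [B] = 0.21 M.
0.004497 M/s

rate = k·[A]^2·[B]^1 = 0.128·(0.409)^2·(0.21)^1 = 0.128·0.167281·0.21 = 0.004497 M/s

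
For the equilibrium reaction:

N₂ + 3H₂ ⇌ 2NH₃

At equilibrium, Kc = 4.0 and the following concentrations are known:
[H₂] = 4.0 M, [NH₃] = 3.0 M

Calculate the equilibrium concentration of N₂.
[N₂] = 0.0352 M

Kc = ([NH₃]^2) / ([N₂] × [H₂]^3) = 4.0
[N₂]^1 = (product terms)/(Kc · other reactant terms) = 9 / (4.0 · 64) = 0.035156
[N₂] = 0.0352 M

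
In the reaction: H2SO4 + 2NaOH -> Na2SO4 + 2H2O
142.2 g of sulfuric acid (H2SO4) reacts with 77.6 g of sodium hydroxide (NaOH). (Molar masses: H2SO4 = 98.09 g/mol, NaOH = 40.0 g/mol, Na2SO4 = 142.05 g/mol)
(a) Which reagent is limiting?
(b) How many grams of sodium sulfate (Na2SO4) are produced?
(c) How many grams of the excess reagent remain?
(a) NaOH, (b) 137.8 g, (c) 47.05 g

Moles of H2SO4 = 142.2 g ÷ 98.09 g/mol = 1.44969 mol
Moles of NaOH = 77.6 g ÷ 40.0 g/mol = 1.94 mol
Moles ÷ coefficient: H2SO4: 1.44969/1 = 1.45, NaOH: 1.94/2 = 0.97
(a) NaOH has the smaller value, so NaOH is the limiting reagent.
(b) Moles of Na2SO4 = 1.94 mol NaOH × (1/2) = 0.97 mol; mass = 0.97 mol × 142.05 g/mol = 137.8 g
(c) H2SO4 consumed = 1.94 × (1/2) = 0.97 mol; remaining = 1.44969 − 0.97 = 0.479689 mol; mass = 0.479689 mol × 98.09 g/mol = 47.05 g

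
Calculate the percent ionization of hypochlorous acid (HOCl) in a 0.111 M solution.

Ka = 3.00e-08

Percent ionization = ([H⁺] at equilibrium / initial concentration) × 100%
Percent ionization = 0.052%

Let x = [H⁺]. Ka = x²/(C - x) ⇒ x² + (3.00e-08)x - (3.00e-08)(0.111) = 0. x = 5.7691e-05. Percent = (5.7691e-05/0.111) × 100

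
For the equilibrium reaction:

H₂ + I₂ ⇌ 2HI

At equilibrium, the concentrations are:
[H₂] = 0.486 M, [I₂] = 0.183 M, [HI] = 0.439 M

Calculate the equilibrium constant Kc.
K_c = 2.1669

Kc = ([HI]^2) / ([H₂] × [I₂])
   = ((0.439)^2) / ((0.486)·(0.183))
   = 0.19272 / 0.088938 = 2.1669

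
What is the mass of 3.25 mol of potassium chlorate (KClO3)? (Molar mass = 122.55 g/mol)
Mass = 3.25 mol × 122.55 g/mol = 398.3 g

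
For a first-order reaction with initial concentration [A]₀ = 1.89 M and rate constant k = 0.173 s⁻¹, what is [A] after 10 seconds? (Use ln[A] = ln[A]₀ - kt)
0.3351 M

ln[A] = ln[A]₀ - k·t = ln(1.89) - (0.173)·(10) = 0.6366 - 1.7300 = -1.0934
[A] = e^(-1.0934) = 0.3351 M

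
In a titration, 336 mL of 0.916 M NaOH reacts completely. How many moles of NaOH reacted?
Moles = Molarity × Volume (L)
Moles = 0.916 M × 0.336 L = 0.3078 mol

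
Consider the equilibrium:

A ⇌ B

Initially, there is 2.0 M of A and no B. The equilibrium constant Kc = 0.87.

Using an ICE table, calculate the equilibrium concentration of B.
[B] = 0.930 M

ICE: [A] = 2.0 − x, [B] = x.
Kc = x/(2.0 − x) = 0.87 ⇒ x = 0.87·2.0/(1 + 0.87) = 1.74/1.87 = 0.9305.
[B] = x = 0.930 M.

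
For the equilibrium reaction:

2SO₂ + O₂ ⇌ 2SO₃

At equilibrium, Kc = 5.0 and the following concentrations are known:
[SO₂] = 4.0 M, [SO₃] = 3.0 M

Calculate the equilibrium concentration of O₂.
[O₂] = 0.1125 M

Kc = ([SO₃]^2) / ([SO₂]^2 × [O₂]) = 5.0
[O₂]^1 = (product terms)/(Kc · other reactant terms) = 9 / (5.0 · 16) = 0.1125
[O₂] = 0.1125 M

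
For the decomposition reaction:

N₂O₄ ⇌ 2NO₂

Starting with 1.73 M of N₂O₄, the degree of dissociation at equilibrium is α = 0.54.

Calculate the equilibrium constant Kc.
K_c = 4.3867

x = α·[A]₀ = 0.54 × 1.73 = 0.9342 M dissociated.
At eq: [N₂O₄] = 1.73 − 0.9342 = 0.7958 M; [NO₂] = 2x = 1.868 M.
Kc = [NO₂]²/[N₂O₄] = (1.868)²/0.7958 = 4.387.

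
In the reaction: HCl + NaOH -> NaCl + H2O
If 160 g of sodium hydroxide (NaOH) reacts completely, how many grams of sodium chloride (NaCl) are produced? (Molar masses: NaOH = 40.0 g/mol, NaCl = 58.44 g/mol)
Moles of NaOH = 160 g ÷ 40.0 g/mol = 4 mol
Mole ratio: 1 mol NaCl / 1 mol NaOH
Moles of NaCl = 4 × (1/1) = 4 mol
Mass of NaCl = 4 mol × 58.44 g/mol = 233.8 g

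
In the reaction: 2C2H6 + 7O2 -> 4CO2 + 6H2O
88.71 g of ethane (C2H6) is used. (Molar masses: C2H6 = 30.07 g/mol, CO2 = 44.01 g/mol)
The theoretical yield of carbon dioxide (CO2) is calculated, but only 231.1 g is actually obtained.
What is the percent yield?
Moles of C2H6 = 88.71 g ÷ 30.07 g/mol = 2.95012 mol
Mole ratio: 4 mol CO2 / 2 mol C2H6
Moles of CO2 = 2.95012 × (4/2) = 5.90023 mol
Theoretical yield = 5.90023 mol × 44.01 g/mol = 259.67 g
Actual yield = 231.1 g
Percent yield = (231.1 / 259.67) × 100% = 89.0%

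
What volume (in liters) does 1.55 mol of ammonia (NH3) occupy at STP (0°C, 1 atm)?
At STP, 1 mol of gas occupies 22.4 L
Volume = 1.55 mol × 22.4 L/mol = 34.72 L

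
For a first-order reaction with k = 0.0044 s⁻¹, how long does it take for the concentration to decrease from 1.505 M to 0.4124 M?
294.22 s

From ln[A] = ln[A]₀ - k·t: t = ln([A]₀/[A])/k = ln(1.505/0.4124)/0.0044 = ln(3.6494)/0.0044 = 1.2946/0.0044 = 294.22 s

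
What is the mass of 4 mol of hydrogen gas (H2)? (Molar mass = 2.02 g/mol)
Mass = 4 mol × 2.02 g/mol = 8.08 g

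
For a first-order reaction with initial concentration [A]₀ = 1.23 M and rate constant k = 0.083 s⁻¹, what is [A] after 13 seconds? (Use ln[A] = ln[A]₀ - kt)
0.4181 M

ln[A] = ln[A]₀ - k·t = ln(1.23) - (0.083)·(13) = 0.2070 - 1.0790 = -0.8720
[A] = e^(-0.8720) = 0.4181 M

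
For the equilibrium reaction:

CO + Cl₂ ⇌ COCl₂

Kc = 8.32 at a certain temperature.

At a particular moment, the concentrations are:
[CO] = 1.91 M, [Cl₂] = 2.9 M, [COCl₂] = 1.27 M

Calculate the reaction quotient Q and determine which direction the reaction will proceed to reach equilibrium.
Q = 0.229, Q < K, reaction proceeds forward (toward products)

Q = ([COCl₂]) / ([CO] × [Cl₂])
  = ((1.27)) / ((1.91)·(2.9)) = 1.27/5.539 = 0.2293
Since Q = 0.2293 < Kc = 8.32, the reaction proceeds forward (toward products) to reach equilibrium.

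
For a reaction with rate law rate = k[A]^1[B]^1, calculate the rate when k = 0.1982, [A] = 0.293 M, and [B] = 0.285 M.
0.01655 M/s

rate = k·[A]^1·[B]^1 = 0.1982·(0.293)^1·(0.285)^1 = 0.1982·0.293·0.285 = 0.01655 M/s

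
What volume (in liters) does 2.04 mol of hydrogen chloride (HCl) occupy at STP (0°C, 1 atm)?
At STP, 1 mol of gas occupies 22.4 L
Volume = 2.04 mol × 22.4 L/mol = 45.70 L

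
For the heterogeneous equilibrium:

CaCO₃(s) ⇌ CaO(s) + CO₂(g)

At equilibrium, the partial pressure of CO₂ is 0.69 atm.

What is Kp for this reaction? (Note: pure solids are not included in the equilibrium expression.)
K_p = 0.69

Solids (CaCO₃, CaO) have activity 1 and are excluded.
Kp = P(CO₂) = 0.69.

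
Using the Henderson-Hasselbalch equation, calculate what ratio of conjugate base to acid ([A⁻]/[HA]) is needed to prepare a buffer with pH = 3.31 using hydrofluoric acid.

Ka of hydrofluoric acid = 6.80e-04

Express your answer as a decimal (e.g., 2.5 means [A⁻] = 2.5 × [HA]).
[A⁻]/[HA] = 1.388

pKa = −log(6.80e-04) = 3.1675. pH = pKa + log([A⁻]/[HA]). 3.31 = 3.1675 + log(ratio). log(ratio) = 3.31 − 3.1675 = 0.1425. ratio = 10^(0.1425) = 1.388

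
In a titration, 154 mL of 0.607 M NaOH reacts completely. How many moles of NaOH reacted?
Moles = Molarity × Volume (L)
Moles = 0.607 M × 0.154 L = 0.09348 mol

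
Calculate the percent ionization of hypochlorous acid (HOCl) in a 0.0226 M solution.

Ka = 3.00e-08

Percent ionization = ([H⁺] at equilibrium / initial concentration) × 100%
Percent ionization = 0.115%

Let x = [H⁺]. Ka = x²/(C - x) ⇒ x² + (3.00e-08)x - (3.00e-08)(0.0226) = 0. x = 2.6023e-05. Percent = (2.6023e-05/0.0226) × 100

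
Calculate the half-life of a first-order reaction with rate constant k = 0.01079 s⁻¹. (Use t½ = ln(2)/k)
64.24 s

t½ = ln(2)/k = 0.6931/0.01079 = 64.24 s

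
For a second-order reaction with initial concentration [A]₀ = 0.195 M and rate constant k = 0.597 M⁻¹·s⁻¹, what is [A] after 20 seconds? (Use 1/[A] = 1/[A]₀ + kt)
0.0586 M

1/[A] = 1/[A]₀ + k·t = 1/0.195 + (0.597)·(20) = 5.1282 + 11.9400 = 17.0682
[A] = 1/17.0682 = 0.0586 M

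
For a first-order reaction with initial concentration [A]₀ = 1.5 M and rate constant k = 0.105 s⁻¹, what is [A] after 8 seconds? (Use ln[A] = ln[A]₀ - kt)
0.6476 M

ln[A] = ln[A]₀ - k·t = ln(1.5) - (0.105)·(8) = 0.4055 - 0.8400 = -0.4345
[A] = e^(-0.4345) = 0.6476 M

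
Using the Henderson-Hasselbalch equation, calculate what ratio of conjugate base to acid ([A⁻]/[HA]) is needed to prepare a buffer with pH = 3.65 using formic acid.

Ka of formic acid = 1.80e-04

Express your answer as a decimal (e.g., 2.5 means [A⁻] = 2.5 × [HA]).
[A⁻]/[HA] = 0.804

pKa = −log(1.80e-04) = 3.7447. pH = pKa + log([A⁻]/[HA]). 3.65 = 3.7447 + log(ratio). log(ratio) = 3.65 − 3.7447 = -0.0947. ratio = 10^(-0.0947) = 0.804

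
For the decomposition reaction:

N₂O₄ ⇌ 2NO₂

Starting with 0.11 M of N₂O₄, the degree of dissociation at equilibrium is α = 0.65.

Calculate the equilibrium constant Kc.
K_c = 0.5311

x = α·[A]₀ = 0.65 × 0.11 = 0.0715 M dissociated.
At eq: [N₂O₄] = 0.11 − 0.0715 = 0.0385 M; [NO₂] = 2x = 0.143 M.
Kc = [NO₂]²/[N₂O₄] = (0.143)²/0.0385 = 0.5311.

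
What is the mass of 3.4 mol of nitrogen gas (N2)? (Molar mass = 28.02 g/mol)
Mass = 3.4 mol × 28.02 g/mol = 95.27 g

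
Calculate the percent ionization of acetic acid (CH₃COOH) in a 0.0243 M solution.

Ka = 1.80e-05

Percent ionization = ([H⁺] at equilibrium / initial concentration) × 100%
Percent ionization = 2.68%

Let x = [H⁺]. Ka = x²/(C - x) ⇒ x² + (1.80e-05)x - (1.80e-05)(0.0243) = 0. x = 6.5242e-04. Percent = (6.5242e-04/0.0243) × 100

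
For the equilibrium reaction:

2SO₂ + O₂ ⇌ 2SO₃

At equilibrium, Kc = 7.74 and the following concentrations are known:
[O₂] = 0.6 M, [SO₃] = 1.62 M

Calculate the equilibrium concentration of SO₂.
[SO₂] = 0.7517 M

Kc = ([SO₃]^2) / ([SO₂]^2 × [O₂]) = 7.74
[SO₂]^2 = (product terms)/(Kc · other reactant terms) = 2.6244 / (7.74 · 0.6) = 0.56512
[SO₂] = (0.56512)^(1/2) = 0.7517 M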